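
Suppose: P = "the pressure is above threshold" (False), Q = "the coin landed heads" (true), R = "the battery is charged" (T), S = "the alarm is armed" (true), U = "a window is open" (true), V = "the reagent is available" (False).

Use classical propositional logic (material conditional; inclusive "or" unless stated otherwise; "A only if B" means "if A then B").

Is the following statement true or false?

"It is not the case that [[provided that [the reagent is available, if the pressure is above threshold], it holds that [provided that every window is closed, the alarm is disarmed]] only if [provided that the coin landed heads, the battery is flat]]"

Values: P=F, V=F, U=T, S=T, Q=T, R=T.
Formalization: ¬(((P → V) → (¬U → ¬S)) → (Q → ¬R))

P → V = F → F = T
¬U = ¬T = F
¬S = ¬T = F
¬U → ¬S = F → F = T
(P → V) → (¬U → ¬S) = T → T = T
¬R = ¬T = F
Q → ¬R = T → F = F
((P → V) → (¬U → ¬S)) → (Q → ¬R) = T → F = F
¬(((P → V) → (¬U → ¬S)) → (Q → ¬R)) = ¬F = T

True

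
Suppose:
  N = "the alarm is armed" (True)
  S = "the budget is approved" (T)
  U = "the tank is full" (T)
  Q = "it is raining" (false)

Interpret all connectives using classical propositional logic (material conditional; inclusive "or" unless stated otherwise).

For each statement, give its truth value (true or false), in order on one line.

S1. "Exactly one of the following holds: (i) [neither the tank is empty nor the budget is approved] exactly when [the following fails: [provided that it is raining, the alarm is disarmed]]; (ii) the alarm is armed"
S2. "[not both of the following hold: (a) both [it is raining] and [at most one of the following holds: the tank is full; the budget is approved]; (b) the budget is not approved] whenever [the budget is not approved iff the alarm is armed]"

S1: This is ((~U nor S) <-> ~(Q -> ~N)) xor N.

~U = ~T = F
~U nor S = F nor T = F
~N = ~T = F
Q -> ~N = F -> F = T
~(Q -> ~N) = ~T = F
(~U nor S) <-> ~(Q -> ~N) = F <-> F = T
((~U nor S) <-> ~(Q -> ~N)) xor N = T xor T = F
Hence S1 is false.

S2: In symbols: (~S <-> N) -> ((Q & (U nand S)) nand ~S)

~S = ~T = F
~S <-> N = F <-> T = F
U nand S = T nand T = F
Q & (U nand S) = F & F = F
~S = ~T = F
(Q & (U nand S)) nand ~S = F nand F = T
(~S <-> N) -> ((Q & (U nand S)) nand ~S) = F -> T = T
So S2 is true.

S1 F; S2 T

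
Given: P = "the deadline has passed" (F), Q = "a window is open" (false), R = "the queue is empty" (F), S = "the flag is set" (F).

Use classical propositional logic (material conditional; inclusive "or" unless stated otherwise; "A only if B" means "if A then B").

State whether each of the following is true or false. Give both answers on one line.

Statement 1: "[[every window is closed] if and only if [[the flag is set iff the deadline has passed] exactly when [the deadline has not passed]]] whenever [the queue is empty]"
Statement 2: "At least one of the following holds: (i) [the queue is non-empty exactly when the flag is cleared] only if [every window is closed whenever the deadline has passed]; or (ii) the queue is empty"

Statement 1 true / Statement 2 true

Statement 1: Formalization: R -> (~Q <-> ((S <-> P) <-> ~P))

~Q = ~F = T
S <-> P = F <-> F = T
~P = ~F = T
(S <-> P) <-> ~P = T <-> T = T
~Q <-> ((S <-> P) <-> ~P) = T <-> T = T
R -> (~Q <-> ((S <-> P) <-> ~P)) = F -> T = T
Hence Statement 1 is true.

Statement 2: Formalization: ((~R <-> ~S) -> (P -> ~Q)) | R

~R = ~F = T
~S = ~F = T
~R <-> ~S = T <-> T = T
~Q = ~F = T
P -> ~Q = F -> T = T
(~R <-> ~S) -> (P -> ~Q) = T -> T = T
((~R <-> ~S) -> (P -> ~Q)) | R = T | F = T
Thus Statement 2 is true.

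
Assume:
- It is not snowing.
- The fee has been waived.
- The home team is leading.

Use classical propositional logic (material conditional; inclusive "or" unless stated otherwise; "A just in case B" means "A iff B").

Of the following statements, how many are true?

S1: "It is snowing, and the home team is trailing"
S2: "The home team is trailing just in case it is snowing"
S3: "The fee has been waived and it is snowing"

Let P = "it is snowing" (F), R = "the home team is leading" (T), Q = "the fee has been waived" (T).

S1: In symbols: P ∧ ¬R

¬R = ¬T = F
P ∧ ¬R = F ∧ F = F
So S1 is false.

S2: Parsed as ¬R ↔ P

¬R = ¬T = F
¬R ↔ P = F ↔ F = T
Thus S2 is true.

S3: This is Q ∧ P.

Q ∧ P = T ∧ F = F
Thus S3 is false.

1 of the 3 statements is true.

1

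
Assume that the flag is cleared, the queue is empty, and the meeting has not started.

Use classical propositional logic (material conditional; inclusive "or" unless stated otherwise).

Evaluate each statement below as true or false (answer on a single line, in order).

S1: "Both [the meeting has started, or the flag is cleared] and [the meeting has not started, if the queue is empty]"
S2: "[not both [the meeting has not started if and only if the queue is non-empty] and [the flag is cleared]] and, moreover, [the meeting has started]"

Let S = "the meeting has started" (F), L = "the flag is set" (F), V = "the queue is empty" (T).

S1: Parsed as (S ∨ ¬L) ∧ (V → ¬S)

¬L = ¬F = T
S ∨ ¬L = F ∨ T = T
¬S = ¬F = T
V → ¬S = T → T = T
(S ∨ ¬L) ∧ (V → ¬S) = T ∧ T = T
Thus S1 is true.

S2: Formalization: ((¬S ↔ ¬V) ↑ ¬L) ∧ S

¬S = ¬F = T
¬V = ¬T = F
¬S ↔ ¬V = T ↔ F = F
¬L = ¬F = T
(¬S ↔ ¬V) ↑ ¬L = F ↑ T = T
((¬S ↔ ¬V) ↑ ¬L) ∧ S = T ∧ F = F
Thus S2 is false.

S1 T, S2 F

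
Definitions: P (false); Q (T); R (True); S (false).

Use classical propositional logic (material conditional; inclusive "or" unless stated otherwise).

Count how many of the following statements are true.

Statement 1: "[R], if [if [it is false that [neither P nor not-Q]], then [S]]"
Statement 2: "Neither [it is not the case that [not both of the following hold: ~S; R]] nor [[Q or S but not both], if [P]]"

1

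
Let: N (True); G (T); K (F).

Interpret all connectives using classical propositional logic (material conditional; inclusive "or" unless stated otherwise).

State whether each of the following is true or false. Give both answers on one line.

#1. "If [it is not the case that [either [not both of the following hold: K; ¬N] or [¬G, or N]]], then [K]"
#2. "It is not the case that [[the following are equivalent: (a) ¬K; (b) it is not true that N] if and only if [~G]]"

#1: Parsed as ~((K nand ~N) | (~G | N)) -> K

~N = ~T = F
K nand ~N = F nand F = T
~G = ~T = F
~G | N = F | T = T
(K nand ~N) | (~G | N) = T | T = T
~((K nand ~N) | (~G | N)) = ~T = F
~((K nand ~N) | (~G | N)) -> K = F -> F = T
So #1 is true.

#2: In symbols: ~((~K <-> ~N) <-> ~G)

~K = ~F = T
~N = ~T = F
~K <-> ~N = T <-> F = F
~G = ~T = F
(~K <-> ~N) <-> ~G = F <-> F = T
~((~K <-> ~N) <-> ~G) = ~T = F
Hence #2 is false.

#1 T / #2 F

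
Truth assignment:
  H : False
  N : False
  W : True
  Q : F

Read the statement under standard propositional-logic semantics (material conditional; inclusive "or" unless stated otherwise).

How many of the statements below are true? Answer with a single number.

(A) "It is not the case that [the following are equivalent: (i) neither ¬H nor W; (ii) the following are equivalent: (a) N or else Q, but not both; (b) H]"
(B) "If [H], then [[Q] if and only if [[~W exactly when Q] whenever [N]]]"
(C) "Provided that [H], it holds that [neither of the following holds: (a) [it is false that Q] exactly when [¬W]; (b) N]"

3

(A): In symbols: not ((not H nor W) iff ((N xor Q) iff H))

not H = not False = True
not H nor W = True nor True = False
N xor Q = False xor False = False
(N xor Q) iff H = False iff False = True
(not H nor W) iff ((N xor Q) iff H) = False iff True = False
not ((not H nor W) iff ((N xor Q) iff H)) = not False = True
Thus (A) is true.

(B): Formalization: H -> (Q iff (N -> (not W iff Q)))

not W = not True = False
not W iff Q = False iff False = True
N -> (not W iff Q) = False -> True = True
Q iff (N -> (not W iff Q)) = False iff True = False
H -> (Q iff (N -> (not W iff Q))) = False -> False = True
Thus (B) is true.

(C): Formalization: H -> ((not Q iff not W) nor N)

not Q = not False = True
not W = not True = False
not Q iff not W = True iff False = False
(not Q iff not W) nor N = False nor False = True
H -> ((not Q iff not W) nor N) = False -> True = True
So (C) is true.

Count: 3.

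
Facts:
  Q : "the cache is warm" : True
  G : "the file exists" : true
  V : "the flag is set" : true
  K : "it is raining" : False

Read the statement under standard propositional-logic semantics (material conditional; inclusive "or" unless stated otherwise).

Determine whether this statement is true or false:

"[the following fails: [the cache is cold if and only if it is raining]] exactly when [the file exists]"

False.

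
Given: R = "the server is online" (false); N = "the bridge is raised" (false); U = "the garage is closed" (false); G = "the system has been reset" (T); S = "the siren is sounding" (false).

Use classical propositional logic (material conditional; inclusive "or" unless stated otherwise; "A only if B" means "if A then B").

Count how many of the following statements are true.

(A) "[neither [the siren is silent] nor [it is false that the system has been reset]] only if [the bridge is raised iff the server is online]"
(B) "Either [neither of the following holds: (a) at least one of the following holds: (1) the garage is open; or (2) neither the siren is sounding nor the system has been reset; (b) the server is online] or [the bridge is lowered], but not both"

(A): In symbols: (¬S ↓ ¬G) → (N ↔ R)

¬S = ¬F = T
¬G = ¬T = F
¬S ↓ ¬G = T ↓ F = F
N ↔ R = F ↔ F = T
(¬S ↓ ¬G) → (N ↔ R) = F → T = T
So (A) is true.

(B): This is ((¬U ∨ (S ↓ G)) ↓ R) ⊕ ¬N.

¬U = ¬F = T
S ↓ G = F ↓ T = F
¬U ∨ (S ↓ G) = T ∨ F = T
(¬U ∨ (S ↓ G)) ↓ R = T ↓ F = F
¬N = ¬F = T
((¬U ∨ (S ↓ G)) ↓ R) ⊕ ¬N = F ⊕ T = T
Hence (B) is true.

Count: 2.

2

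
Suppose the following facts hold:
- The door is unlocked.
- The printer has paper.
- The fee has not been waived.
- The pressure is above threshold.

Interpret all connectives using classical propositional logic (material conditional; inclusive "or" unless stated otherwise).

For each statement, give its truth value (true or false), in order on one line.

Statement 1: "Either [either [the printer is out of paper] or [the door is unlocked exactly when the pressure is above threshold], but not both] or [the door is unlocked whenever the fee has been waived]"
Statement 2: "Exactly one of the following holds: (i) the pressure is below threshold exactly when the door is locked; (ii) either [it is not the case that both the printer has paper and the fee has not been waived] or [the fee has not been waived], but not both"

Let Q = "the printer has paper" (T), P = "the door is locked" (F), S = "the pressure is above threshold" (T), R = "the fee has been waived" (F).

Statement 1: Formalization: (¬Q ⊕ (¬P ↔ S)) ∨ (R → ¬P)

¬Q = ¬T = F
¬P = ¬F = T
¬P ↔ S = T ↔ T = T
¬Q ⊕ (¬P ↔ S) = F ⊕ T = T
¬P = ¬F = T
R → ¬P = F → T = T
(¬Q ⊕ (¬P ↔ S)) ∨ (R → ¬P) = T ∨ T = T
So Statement 1 is true.

Statement 2: This is (¬S ↔ P) ⊕ ((Q ↑ ¬R) ⊕ ¬R).

¬S = ¬T = F
¬S ↔ P = F ↔ F = T
¬R = ¬F = T
Q ↑ ¬R = T ↑ T = F
¬R = ¬F = T
(Q ↑ ¬R) ⊕ ¬R = F ⊕ T = T
(¬S ↔ P) ⊕ ((Q ↑ ¬R) ⊕ ¬R) = T ⊕ T = F
So Statement 2 is false.

Statement 1 T; Statement 2 F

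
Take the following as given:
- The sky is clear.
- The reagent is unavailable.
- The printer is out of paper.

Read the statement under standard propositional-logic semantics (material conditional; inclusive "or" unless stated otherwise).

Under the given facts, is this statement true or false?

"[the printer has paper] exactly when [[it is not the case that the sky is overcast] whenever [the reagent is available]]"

The statement is false.

Let R = "the printer has paper" (False), Q = "the reagent is available" (False), P = "the sky is overcast" (False).
In symbols: R iff (Q -> not P)

not P = not False = True
Q -> not P = False -> True = True
R iff (Q -> not P) = False iff True = False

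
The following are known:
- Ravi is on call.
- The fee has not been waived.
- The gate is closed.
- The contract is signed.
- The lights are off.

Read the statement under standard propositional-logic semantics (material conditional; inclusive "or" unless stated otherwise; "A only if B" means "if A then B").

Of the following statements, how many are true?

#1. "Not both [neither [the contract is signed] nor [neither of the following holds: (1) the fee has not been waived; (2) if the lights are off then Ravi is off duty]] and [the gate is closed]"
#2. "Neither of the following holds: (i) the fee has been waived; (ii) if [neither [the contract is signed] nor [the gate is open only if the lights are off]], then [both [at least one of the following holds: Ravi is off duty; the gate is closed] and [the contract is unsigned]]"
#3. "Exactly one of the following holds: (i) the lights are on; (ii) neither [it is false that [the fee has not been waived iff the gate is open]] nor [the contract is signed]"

Let S = "the contract is signed" (T), Q = "the fee has been waived" (F), U = "the lights are on" (F), P = "Ravi is on call" (T), R = "the gate is open" (F).

#1: In symbols: (S nor (~Q nor (~U -> ~P))) nand ~R

~Q = ~F = T
~U = ~F = T
~P = ~T = F
~U -> ~P = T -> F = F
~Q nor (~U -> ~P) = T nor F = F
S nor (~Q nor (~U -> ~P)) = T nor F = F
~R = ~F = T
(S nor (~Q nor (~U -> ~P))) nand ~R = F nand T = T
Thus #1 is true.

#2: Formalization: Q nor ((S nor (R -> ~U)) -> ((~P | ~R) & ~S))

~U = ~F = T
R -> ~U = F -> T = T
S nor (R -> ~U) = T nor T = F
~P = ~T = F
~R = ~F = T
~P | ~R = F | T = T
~S = ~T = F
(~P | ~R) & ~S = T & F = F
(S nor (R -> ~U)) -> ((~P | ~R) & ~S) = F -> F = T
Q nor ((S nor (R -> ~U)) -> ((~P | ~R) & ~S)) = F nor T = F
Thus #2 is false.

#3: In symbols: U xor (~(~Q <-> R) nor S)

~Q = ~F = T
~Q <-> R = T <-> F = F
~(~Q <-> R) = ~F = T
~(~Q <-> R) nor S = T nor T = F
U xor (~(~Q <-> R) nor S) = F xor F = F
So #3 is false.

Count: 1.

1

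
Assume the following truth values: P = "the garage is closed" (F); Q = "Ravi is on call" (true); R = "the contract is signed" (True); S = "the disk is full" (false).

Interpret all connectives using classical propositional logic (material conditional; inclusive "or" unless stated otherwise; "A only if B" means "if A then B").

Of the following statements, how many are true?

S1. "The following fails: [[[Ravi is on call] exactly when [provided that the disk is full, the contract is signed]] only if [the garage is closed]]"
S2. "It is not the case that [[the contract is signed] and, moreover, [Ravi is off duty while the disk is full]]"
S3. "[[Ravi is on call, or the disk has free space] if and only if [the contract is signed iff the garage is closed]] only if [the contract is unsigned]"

S1: This is ¬((Q ↔ (S → R)) → P).

S → R = F → T = T
Q ↔ (S → R) = T ↔ T = T
(Q ↔ (S → R)) → P = T → F = F
¬((Q ↔ (S → R)) → P) = ¬F = T
Thus S1 is true.

S2: Formalization: ¬(R ∧ (¬Q ∧ S))

¬Q = ¬T = F
¬Q ∧ S = F ∧ F = F
R ∧ (¬Q ∧ S) = T ∧ F = F
¬(R ∧ (¬Q ∧ S)) = ¬F = T
Hence S2 is true.

S3: Parsed as ((Q ∨ ¬S) ↔ (R ↔ P)) → ¬R

¬S = ¬F = T
Q ∨ ¬S = T ∨ T = T
R ↔ P = T ↔ F = F
(Q ∨ ¬S) ↔ (R ↔ P) = T ↔ F = F
¬R = ¬T = F
((Q ∨ ¬S) ↔ (R ↔ P)) → ¬R = F → F = T
So S3 is true.

3 of the 3 statements are true (S1, S2, S3).

3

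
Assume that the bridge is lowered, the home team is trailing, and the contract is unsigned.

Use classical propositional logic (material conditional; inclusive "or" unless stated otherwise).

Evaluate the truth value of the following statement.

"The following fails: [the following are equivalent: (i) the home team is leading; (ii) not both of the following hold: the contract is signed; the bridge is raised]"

The statement is true.

Let Q = "the home team is leading" (F), R = "the contract is signed" (F), P = "the bridge is raised" (F).
In symbols: ¬(Q ↔ (R ↑ P))

R ↑ P = F ↑ F = T
Q ↔ (R ↑ P) = F ↔ T = F
¬(Q ↔ (R ↑ P)) = ¬F = T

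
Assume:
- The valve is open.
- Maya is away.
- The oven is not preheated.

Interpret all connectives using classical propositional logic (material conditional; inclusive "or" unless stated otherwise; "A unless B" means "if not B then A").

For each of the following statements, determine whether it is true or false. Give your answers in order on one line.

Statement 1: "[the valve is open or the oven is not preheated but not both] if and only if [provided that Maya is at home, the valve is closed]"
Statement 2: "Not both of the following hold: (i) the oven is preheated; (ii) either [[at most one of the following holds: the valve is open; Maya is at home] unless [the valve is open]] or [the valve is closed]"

Statement 1 False; Statement 2 True

Let W = "the valve is open" (True), S = "the oven is preheated" (False), P = "Maya is at home" (False).

Statement 1: This is (W xor not S) iff (P -> not W).

not S = not False = True
W xor not S = True xor True = False
not W = not True = False
P -> not W = False -> False = True
(W xor not S) iff (P -> not W) = False iff True = False
So Statement 1 is false.

Statement 2: Formalization: S nand (((W nand P) or W) or not W)

W nand P = True nand False = True
(W nand P) or W = True or True = True
not W = not True = False
((W nand P) or W) or not W = True or False = True
S nand (((W nand P) or W) or not W) = False nand True = True
Hence Statement 2 is true.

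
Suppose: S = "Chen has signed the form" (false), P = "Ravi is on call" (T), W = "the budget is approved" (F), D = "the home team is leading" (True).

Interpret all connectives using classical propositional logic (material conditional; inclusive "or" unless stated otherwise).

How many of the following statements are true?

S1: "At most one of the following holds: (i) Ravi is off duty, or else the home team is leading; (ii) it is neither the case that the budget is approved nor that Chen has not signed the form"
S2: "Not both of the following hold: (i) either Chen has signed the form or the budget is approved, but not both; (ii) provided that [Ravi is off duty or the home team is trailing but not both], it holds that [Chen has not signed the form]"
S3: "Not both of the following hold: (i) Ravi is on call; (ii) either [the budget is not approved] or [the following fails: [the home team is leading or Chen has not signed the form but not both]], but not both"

S1: Formalization: (¬P ∨ D) ↑ (W ↓ ¬S)

¬P = ¬T = F
¬P ∨ D = F ∨ T = T
¬S = ¬F = T
W ↓ ¬S = F ↓ T = F
(¬P ∨ D) ↑ (W ↓ ¬S) = T ↑ F = T
Thus S1 is true.

S2: In symbols: (S ⊕ W) ↑ ((¬P ⊕ ¬D) → ¬S)

S ⊕ W = F ⊕ F = F
¬P = ¬T = F
¬D = ¬T = F
¬P ⊕ ¬D = F ⊕ F = F
¬S = ¬F = T
(¬P ⊕ ¬D) → ¬S = F → T = T
(S ⊕ W) ↑ ((¬P ⊕ ¬D) → ¬S) = F ↑ T = T
So S2 is true.

S3: In symbols: P ↑ (¬W ⊕ ¬(D ⊕ ¬S))

¬W = ¬F = T
¬S = ¬F = T
D ⊕ ¬S = T ⊕ T = F
¬(D ⊕ ¬S) = ¬F = T
¬W ⊕ ¬(D ⊕ ¬S) = T ⊕ T = F
P ↑ (¬W ⊕ ¬(D ⊕ ¬S)) = T ↑ F = T
Thus S3 is true.

3 of the 3 statements are true.

3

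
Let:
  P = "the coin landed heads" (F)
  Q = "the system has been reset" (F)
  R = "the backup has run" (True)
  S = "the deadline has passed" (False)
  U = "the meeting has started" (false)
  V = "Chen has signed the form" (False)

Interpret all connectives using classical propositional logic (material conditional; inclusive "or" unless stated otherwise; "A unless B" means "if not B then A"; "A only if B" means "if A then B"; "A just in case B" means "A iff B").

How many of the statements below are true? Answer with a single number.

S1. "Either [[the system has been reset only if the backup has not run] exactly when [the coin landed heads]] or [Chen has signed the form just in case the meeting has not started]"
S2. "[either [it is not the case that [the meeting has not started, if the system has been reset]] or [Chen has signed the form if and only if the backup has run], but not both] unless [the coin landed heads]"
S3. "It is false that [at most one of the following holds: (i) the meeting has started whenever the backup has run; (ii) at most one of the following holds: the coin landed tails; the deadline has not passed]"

S1: Formalization: ((Q → ¬R) ↔ P) ∨ (V ↔ ¬U)

¬R = ¬T = F
Q → ¬R = F → F = T
(Q → ¬R) ↔ P = T ↔ F = F
¬U = ¬F = T
V ↔ ¬U = F ↔ T = F
((Q → ¬R) ↔ P) ∨ (V ↔ ¬U) = F ∨ F = F
Thus S1 is false.

S2: Formalization: (¬(Q → ¬U) ⊕ (V ↔ R)) ∨ P

¬U = ¬F = T
Q → ¬U = F → T = T
¬(Q → ¬U) = ¬T = F
V ↔ R = F ↔ T = F
¬(Q → ¬U) ⊕ (V ↔ R) = F ⊕ F = F
(¬(Q → ¬U) ⊕ (V ↔ R)) ∨ P = F ∨ F = F
Thus S2 is false.

S3: Formalization: ¬((R → U) ↑ (¬P ↑ ¬S))

R → U = T → F = F
¬P = ¬F = T
¬S = ¬F = T
¬P ↑ ¬S = T ↑ T = F
(R → U) ↑ (¬P ↑ ¬S) = F ↑ F = T
¬((R → U) ↑ (¬P ↑ ¬S)) = ¬T = F
So S3 is false.

0 of the 3 statements are true (none).

0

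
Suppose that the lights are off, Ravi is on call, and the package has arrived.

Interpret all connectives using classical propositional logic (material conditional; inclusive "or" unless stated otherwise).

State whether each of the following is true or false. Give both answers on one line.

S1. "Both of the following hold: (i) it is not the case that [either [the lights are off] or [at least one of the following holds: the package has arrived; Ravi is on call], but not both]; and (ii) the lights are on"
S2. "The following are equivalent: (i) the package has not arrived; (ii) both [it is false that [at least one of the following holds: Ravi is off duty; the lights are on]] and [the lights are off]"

Let H = "the lights are on" (F), P = "the package has arrived" (T), K = "Ravi is on call" (T).

S1: In symbols: ¬(¬H ⊕ (P ∨ K)) ∧ H

¬H = ¬F = T
P ∨ K = T ∨ T = T
¬H ⊕ (P ∨ K) = T ⊕ T = F
¬(¬H ⊕ (P ∨ K)) = ¬F = T
¬(¬H ⊕ (P ∨ K)) ∧ H = T ∧ F = F
So S1 is false.

S2: In symbols: ¬P ↔ (¬(¬K ∨ H) ∧ ¬H)

¬P = ¬T = F
¬K = ¬T = F
¬K ∨ H = F ∨ F = F
¬(¬K ∨ H) = ¬F = T
¬H = ¬F = T
¬(¬K ∨ H) ∧ ¬H = T ∧ T = T
¬P ↔ (¬(¬K ∨ H) ∧ ¬H) = F ↔ T = F
Hence S2 is false.

S1 False; S2 False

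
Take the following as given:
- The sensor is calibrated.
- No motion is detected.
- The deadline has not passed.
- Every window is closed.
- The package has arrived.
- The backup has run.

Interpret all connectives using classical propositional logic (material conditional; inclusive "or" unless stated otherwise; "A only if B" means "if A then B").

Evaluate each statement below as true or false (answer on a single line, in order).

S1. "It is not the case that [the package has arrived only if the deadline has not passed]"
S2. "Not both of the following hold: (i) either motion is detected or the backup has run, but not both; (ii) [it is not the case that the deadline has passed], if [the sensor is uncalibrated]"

S1 F / S2 F

Let U = "the package has arrived" (T), R = "the deadline has passed" (F), Q = "motion is detected" (F), V = "the backup has run" (T), P = "the sensor is calibrated" (T).

S1: This is ~(U -> ~R).

~R = ~F = T
U -> ~R = T -> T = T
~(U -> ~R) = ~T = F
Hence S1 is false.

S2: This is (Q xor V) nand (~P -> ~R).

Q xor V = F xor T = T
~P = ~T = F
~R = ~F = T
~P -> ~R = F -> T = T
(Q xor V) nand (~P -> ~R) = T nand T = F
Hence S2 is false.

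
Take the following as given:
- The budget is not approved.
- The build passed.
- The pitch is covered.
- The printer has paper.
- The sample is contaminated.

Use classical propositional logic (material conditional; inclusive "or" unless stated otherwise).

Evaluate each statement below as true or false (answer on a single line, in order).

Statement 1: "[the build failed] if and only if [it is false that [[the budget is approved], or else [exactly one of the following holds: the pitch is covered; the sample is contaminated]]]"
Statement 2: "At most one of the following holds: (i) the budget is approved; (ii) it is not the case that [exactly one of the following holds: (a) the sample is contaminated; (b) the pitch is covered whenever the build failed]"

Let V = "the build passed" (T), P = "the budget is approved" (F), S = "the pitch is covered" (T), Q = "the sample is contaminated" (T).

Statement 1: This is ~V <-> ~(P | (S xor Q)).

~V = ~T = F
S xor Q = T xor T = F
P | (S xor Q) = F | F = F
~(P | (S xor Q)) = ~F = T
~V <-> ~(P | (S xor Q)) = F <-> T = F
Hence Statement 1 is false.

Statement 2: Parsed as P nand ~(Q xor (~V -> S))

~V = ~T = F
~V -> S = F -> T = T
Q xor (~V -> S) = T xor T = F
~(Q xor (~V -> S)) = ~F = T
P nand ~(Q xor (~V -> S)) = F nand T = T
Thus Statement 2 is true.

Statement 1 F / Statement 2 T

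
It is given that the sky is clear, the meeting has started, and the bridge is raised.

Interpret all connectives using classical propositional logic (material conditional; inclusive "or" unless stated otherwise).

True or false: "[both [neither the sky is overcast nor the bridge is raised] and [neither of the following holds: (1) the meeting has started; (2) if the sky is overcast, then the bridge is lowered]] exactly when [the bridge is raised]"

False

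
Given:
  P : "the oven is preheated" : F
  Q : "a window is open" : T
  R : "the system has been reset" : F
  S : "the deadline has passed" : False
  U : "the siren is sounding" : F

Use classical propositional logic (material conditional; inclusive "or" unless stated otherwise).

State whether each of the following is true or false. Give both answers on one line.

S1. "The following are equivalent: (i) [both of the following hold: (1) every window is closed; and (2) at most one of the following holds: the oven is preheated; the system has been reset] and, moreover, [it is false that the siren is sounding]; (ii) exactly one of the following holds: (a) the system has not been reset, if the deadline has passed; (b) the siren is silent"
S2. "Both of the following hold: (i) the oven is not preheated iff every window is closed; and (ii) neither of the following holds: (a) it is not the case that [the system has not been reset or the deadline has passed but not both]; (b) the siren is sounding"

S1 T, S2 F

S1: In symbols: ((not Q and (P nand R)) and not U) iff ((S -> not R) xor not U)

not Q = not True = False
P nand R = False nand False = True
not Q and (P nand R) = False and True = False
not U = not False = True
(not Q and (P nand R)) and not U = False and True = False
not R = not False = True
S -> not R = False -> True = True
not U = not False = True
(S -> not R) xor not U = True xor True = False
((not Q and (P nand R)) and not U) iff ((S -> not R) xor not U) = False iff False = True
So S1 is true.

S2: Formalization: (not P iff not Q) and (not (not R xor S) nor U)

not P = not False = True
not Q = not True = False
not P iff not Q = True iff False = False
not R = not False = True
not R xor S = True xor False = True
not (not R xor S) = not True = False
not (not R xor S) nor U = False nor False = True
(not P iff not Q) and (not (not R xor S) nor U) = False and True = False
Thus S2 is false.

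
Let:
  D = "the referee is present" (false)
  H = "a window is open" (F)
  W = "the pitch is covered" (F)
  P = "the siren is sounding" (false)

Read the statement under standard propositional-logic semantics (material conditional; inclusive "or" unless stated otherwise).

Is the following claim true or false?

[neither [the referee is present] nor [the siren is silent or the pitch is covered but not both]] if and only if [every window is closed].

False.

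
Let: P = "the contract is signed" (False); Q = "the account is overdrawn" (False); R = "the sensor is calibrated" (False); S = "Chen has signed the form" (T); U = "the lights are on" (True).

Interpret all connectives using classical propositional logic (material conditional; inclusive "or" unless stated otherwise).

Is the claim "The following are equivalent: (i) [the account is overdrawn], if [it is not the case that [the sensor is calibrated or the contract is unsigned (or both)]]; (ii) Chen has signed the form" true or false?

Values: R=F, P=F, Q=F, S=T.
Parsed as (~(R | ~P) -> Q) <-> S

~P = ~F = T
R | ~P = F | T = T
~(R | ~P) = ~T = F
~(R | ~P) -> Q = F -> F = T
(~(R | ~P) -> Q) <-> S = T <-> T = T

True.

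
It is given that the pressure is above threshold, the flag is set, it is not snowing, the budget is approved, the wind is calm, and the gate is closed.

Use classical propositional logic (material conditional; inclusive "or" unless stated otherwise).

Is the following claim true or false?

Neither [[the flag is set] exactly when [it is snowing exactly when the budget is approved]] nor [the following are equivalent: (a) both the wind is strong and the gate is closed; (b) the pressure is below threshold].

Let Q = "the flag is set" (True), K = "it is snowing" (False), R = "the budget is approved" (True), M = "the wind is strong" (False), L = "the gate is open" (False), H = "the pressure is above threshold" (True).
This is (Q iff (K iff R)) nor ((M and not L) iff not H).

K iff R = False iff True = False
Q iff (K iff R) = True iff False = False
not L = not False = True
M and not L = False and True = False
not H = not True = False
(M and not L) iff not H = False iff False = True
(Q iff (K iff R)) nor ((M and not L) iff not H) = False nor True = False

The statement is false.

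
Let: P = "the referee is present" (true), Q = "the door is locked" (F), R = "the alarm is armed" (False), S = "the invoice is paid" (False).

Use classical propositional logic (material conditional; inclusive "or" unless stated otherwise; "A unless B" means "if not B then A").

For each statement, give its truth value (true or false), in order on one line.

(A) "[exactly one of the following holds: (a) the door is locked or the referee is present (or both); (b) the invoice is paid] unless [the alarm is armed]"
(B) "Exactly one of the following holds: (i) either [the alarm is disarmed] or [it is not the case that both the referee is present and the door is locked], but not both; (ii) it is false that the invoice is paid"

(A) True / (B) True

(A): In symbols: ((Q or P) xor S) or R

Q or P = False or True = True
(Q or P) xor S = True xor False = True
((Q or P) xor S) or R = True or False = True
Hence (A) is true.

(B): This is (not R xor (P nand Q)) xor not S.

not R = not False = True
P nand Q = True nand False = True
not R xor (P nand Q) = True xor True = False
not S = not False = True
(not R xor (P nand Q)) xor not S = False xor True = True
So (B) is true.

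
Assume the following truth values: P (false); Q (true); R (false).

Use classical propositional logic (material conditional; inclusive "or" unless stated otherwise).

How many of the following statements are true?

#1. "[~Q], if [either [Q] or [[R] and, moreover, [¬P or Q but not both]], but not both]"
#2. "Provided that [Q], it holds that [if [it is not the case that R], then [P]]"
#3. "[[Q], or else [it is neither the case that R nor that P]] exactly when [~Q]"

0

#1: In symbols: (Q xor (R and (not P xor Q))) -> not Q

not P = not False = True
not P xor Q = True xor True = False
R and (not P xor Q) = False and False = False
Q xor (R and (not P xor Q)) = True xor False = True
not Q = not True = False
(Q xor (R and (not P xor Q))) -> not Q = True -> False = False
Hence #1 is false.

#2: In symbols: Q -> (not R -> P)

not R = not False = True
not R -> P = True -> False = False
Q -> (not R -> P) = True -> False = False
Thus #2 is false.

#3: In symbols: (Q or (R nor P)) iff not Q

R nor P = False nor False = True
Q or (R nor P) = True or True = True
not Q = not True = False
(Q or (R nor P)) iff not Q = True iff False = False
Hence #3 is false.

True statements: 0 (none).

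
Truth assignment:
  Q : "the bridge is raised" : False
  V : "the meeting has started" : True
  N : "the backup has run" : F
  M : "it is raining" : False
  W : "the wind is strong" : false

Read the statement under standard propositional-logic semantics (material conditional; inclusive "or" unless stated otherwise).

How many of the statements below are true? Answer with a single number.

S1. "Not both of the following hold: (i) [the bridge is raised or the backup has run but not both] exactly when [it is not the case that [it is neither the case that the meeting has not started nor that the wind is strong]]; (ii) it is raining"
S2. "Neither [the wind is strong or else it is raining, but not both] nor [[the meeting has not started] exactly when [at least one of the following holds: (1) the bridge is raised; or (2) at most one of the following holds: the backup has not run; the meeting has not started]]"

2

S1: In symbols: ((Q ⊕ N) ↔ ¬(¬V ↓ W)) ↑ M

Q ⊕ N = F ⊕ F = F
¬V = ¬T = F
¬V ↓ W = F ↓ F = T
¬(¬V ↓ W) = ¬T = F
(Q ⊕ N) ↔ ¬(¬V ↓ W) = F ↔ F = T
((Q ⊕ N) ↔ ¬(¬V ↓ W)) ↑ M = T ↑ F = T
So S1 is true.

S2: Formalization: (W ⊕ M) ↓ (¬V ↔ (Q ∨ (¬N ↑ ¬V)))

W ⊕ M = F ⊕ F = F
¬V = ¬T = F
¬N = ¬F = T
¬V = ¬T = F
¬N ↑ ¬V = T ↑ F = T
Q ∨ (¬N ↑ ¬V) = F ∨ T = T
¬V ↔ (Q ∨ (¬N ↑ ¬V)) = F ↔ T = F
(W ⊕ M) ↓ (¬V ↔ (Q ∨ (¬N ↑ ¬V))) = F ↓ F = T
Hence S2 is true.

True statements: 2 (S1, S2).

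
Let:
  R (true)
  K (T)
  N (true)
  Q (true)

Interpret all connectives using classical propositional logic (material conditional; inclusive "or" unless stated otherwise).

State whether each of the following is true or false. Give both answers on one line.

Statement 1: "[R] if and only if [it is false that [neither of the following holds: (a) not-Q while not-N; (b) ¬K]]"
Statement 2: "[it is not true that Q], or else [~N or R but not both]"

Statement 1: In symbols: R ↔ ¬((¬Q ∧ ¬N) ↓ ¬K)

¬Q = ¬T = F
¬N = ¬T = F
¬Q ∧ ¬N = F ∧ F = F
¬K = ¬T = F
(¬Q ∧ ¬N) ↓ ¬K = F ↓ F = T
¬((¬Q ∧ ¬N) ↓ ¬K) = ¬T = F
R ↔ ¬((¬Q ∧ ¬N) ↓ ¬K) = T ↔ F = F
Thus Statement 1 is false.

Statement 2: Parsed as ¬Q ∨ (¬N ⊕ R)

¬Q = ¬T = F
¬N = ¬T = F
¬N ⊕ R = F ⊕ T = T
¬Q ∨ (¬N ⊕ R) = F ∨ T = T
Hence Statement 2 is true.

Statement 1 False; Statement 2 True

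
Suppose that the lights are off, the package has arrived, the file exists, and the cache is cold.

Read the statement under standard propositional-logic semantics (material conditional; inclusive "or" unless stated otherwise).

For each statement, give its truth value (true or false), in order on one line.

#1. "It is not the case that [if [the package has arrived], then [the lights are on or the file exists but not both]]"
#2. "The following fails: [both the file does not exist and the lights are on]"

Let R = "the package has arrived" (T), K = "the lights are on" (F), N = "the file exists" (T).

#1: In symbols: ~(R -> (K xor N))

K xor N = F xor T = T
R -> (K xor N) = T -> T = T
~(R -> (K xor N)) = ~T = F
So #1 is false.

#2: Formalization: ~(~N & K)

~N = ~T = F
~N & K = F & F = F
~(~N & K) = ~F = T
Hence #2 is true.

#1 F, #2 T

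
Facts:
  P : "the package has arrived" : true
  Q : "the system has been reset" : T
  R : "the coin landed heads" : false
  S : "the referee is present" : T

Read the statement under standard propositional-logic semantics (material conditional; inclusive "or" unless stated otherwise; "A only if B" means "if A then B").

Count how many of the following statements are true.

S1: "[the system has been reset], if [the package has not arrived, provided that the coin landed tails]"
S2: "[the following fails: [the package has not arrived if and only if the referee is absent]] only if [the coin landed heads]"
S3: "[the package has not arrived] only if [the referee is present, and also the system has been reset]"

S1: Formalization: (not R -> not P) -> Q

not R = not False = True
not P = not True = False
not R -> not P = True -> False = False
(not R -> not P) -> Q = False -> True = True
Hence S1 is true.

S2: In symbols: not (not P iff not S) -> R

not P = not True = False
not S = not True = False
not P iff not S = False iff False = True
not (not P iff not S) = not True = False
not (not P iff not S) -> R = False -> False = True
Thus S2 is true.

S3: Formalization: not P -> (S and Q)

not P = not True = False
S and Q = True and True = True
not P -> (S and Q) = False -> True = True
Thus S3 is true.

Count: 3.

3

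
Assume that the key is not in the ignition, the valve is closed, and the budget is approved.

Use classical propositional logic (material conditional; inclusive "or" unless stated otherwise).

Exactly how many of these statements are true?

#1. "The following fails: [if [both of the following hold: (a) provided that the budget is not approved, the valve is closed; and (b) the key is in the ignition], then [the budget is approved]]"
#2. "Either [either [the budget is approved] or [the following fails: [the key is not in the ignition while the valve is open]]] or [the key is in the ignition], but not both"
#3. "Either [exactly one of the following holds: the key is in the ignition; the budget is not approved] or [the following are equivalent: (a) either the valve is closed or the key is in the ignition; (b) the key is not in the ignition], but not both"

Let N = "the budget is approved" (True), H = "the valve is open" (False), G = "the key is in the ignition" (False).

#1: In symbols: not (((not N -> not H) and G) -> N)

not N = not True = False
not H = not False = True
not N -> not H = False -> True = True
(not N -> not H) and G = True and False = False
((not N -> not H) and G) -> N = False -> True = True
not (((not N -> not H) and G) -> N) = not True = False
So #1 is false.

#2: Formalization: (N or not (not G and H)) xor G

not G = not False = True
not G and H = True and False = False
not (not G and H) = not False = True
N or not (not G and H) = True or True = True
(N or not (not G and H)) xor G = True xor False = True
Thus #2 is true.

#3: In symbols: (G xor not N) xor ((not H or G) iff not G)

not N = not True = False
G xor not N = False xor False = False
not H = not False = True
not H or G = True or False = True
not G = not False = True
(not H or G) iff not G = True iff True = True
(G xor not N) xor ((not H or G) iff not G) = False xor True = True
So #3 is true.

Count: 2.

2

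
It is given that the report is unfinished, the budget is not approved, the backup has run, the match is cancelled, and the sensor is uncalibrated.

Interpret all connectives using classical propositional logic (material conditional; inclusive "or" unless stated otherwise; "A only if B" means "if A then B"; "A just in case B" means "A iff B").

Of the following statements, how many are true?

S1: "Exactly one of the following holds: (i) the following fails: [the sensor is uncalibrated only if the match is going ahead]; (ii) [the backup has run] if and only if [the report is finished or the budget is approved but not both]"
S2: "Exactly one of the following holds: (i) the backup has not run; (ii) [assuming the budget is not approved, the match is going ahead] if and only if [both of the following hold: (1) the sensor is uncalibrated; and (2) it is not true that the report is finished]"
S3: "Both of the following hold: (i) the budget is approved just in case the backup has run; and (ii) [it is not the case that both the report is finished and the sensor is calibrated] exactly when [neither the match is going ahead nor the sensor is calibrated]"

1

Let U = "the sensor is calibrated" (F), S = "the match is cancelled" (T), R = "the backup has run" (T), P = "the report is finished" (F), Q = "the budget is approved" (F).

S1: In symbols: ~(~U -> ~S) xor (R <-> (P xor Q))

~U = ~F = T
~S = ~T = F
~U -> ~S = T -> F = F
~(~U -> ~S) = ~F = T
P xor Q = F xor F = F
R <-> (P xor Q) = T <-> F = F
~(~U -> ~S) xor (R <-> (P xor Q)) = T xor F = T
So S1 is true.

S2: In symbols: ~R xor ((~Q -> ~S) <-> (~U & ~P))

~R = ~T = F
~Q = ~F = T
~S = ~T = F
~Q -> ~S = T -> F = F
~U = ~F = T
~P = ~F = T
~U & ~P = T & T = T
(~Q -> ~S) <-> (~U & ~P) = F <-> T = F
~R xor ((~Q -> ~S) <-> (~U & ~P)) = F xor F = F
So S2 is false.

S3: Parsed as (Q <-> R) & ((P nand U) <-> (~S nor U))

Q <-> R = F <-> T = F
P nand U = F nand F = T
~S = ~T = F
~S nor U = F nor F = T
(P nand U) <-> (~S nor U) = T <-> T = T
(Q <-> R) & ((P nand U) <-> (~S nor U)) = F & T = F
So S3 is false.

Count: 1.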